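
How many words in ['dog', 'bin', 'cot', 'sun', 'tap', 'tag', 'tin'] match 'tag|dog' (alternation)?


Alternation 'tag|dog' matches either 'tag' or 'dog'.
Checking each word:
  'dog' -> MATCH
  'bin' -> no
  'cot' -> no
  'sun' -> no
  'tap' -> no
  'tag' -> MATCH
  'tin' -> no
Matches: ['dog', 'tag']
Count: 2

2


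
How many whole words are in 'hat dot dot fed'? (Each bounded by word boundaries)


Word boundaries (\b) mark the start/end of each word.
Text: 'hat dot dot fed'
Splitting by whitespace:
  Word 1: 'hat'
  Word 2: 'dot'
  Word 3: 'dot'
  Word 4: 'fed'
Total whole words: 4

4


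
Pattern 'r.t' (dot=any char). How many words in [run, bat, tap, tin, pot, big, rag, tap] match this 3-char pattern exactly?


Pattern 'r.t' means: starts with 'r', any single char, ends with 't'.
Checking each word (must be exactly 3 chars):
  'run' (len=3): no
  'bat' (len=3): no
  'tap' (len=3): no
  'tin' (len=3): no
  'pot' (len=3): no
  'big' (len=3): no
  'rag' (len=3): no
  'tap' (len=3): no
Matching words: []
Total: 0

0


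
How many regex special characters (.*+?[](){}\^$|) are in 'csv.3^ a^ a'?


Regex special characters are: . * + ? [ ] ( ) { } \ ^ $ |
Scanning 'csv.3^ a^ a':
  pos 3: '.' -> SPECIAL
  pos 5: '^' -> SPECIAL
  pos 8: '^' -> SPECIAL
Special chars found: ['.', '^', '^']
Total: 3

3


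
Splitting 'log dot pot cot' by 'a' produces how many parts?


Splitting by 'a' breaks the string at each occurrence of the separator.
Text: 'log dot pot cot'
Parts after split:
  Part 1: 'log dot pot cot'
Total parts: 1

1


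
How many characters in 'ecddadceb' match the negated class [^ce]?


Negated class [^ce] matches any char NOT in {c, e}
Scanning 'ecddadceb':
  pos 0: 'e' -> no (excluded)
  pos 1: 'c' -> no (excluded)
  pos 2: 'd' -> MATCH
  pos 3: 'd' -> MATCH
  pos 4: 'a' -> MATCH
  pos 5: 'd' -> MATCH
  pos 6: 'c' -> no (excluded)
  pos 7: 'e' -> no (excluded)
  pos 8: 'b' -> MATCH
Total matches: 5

5


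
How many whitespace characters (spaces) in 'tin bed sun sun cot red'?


\s matches whitespace characters (spaces, tabs, etc.).
Text: 'tin bed sun sun cot red'
This text has 6 words separated by spaces.
Number of spaces = number of words - 1 = 6 - 1 = 5

5


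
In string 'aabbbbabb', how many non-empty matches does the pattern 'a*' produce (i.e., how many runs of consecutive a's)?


Pattern 'a*' matches zero or more a's. We want non-empty runs of consecutive a's.
String: 'aabbbbabb'
Walking through the string to find runs of a's:
  Run 1: positions 0-1 -> 'aa'
  Run 2: positions 6-6 -> 'a'
Non-empty runs found: ['aa', 'a']
Count: 2

2


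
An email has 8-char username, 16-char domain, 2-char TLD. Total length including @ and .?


An email address has format: username@domain.tld
Username length: 8
'@' character: 1
Domain length: 16
'.' character: 1
TLD length: 2
Total = 8 + 1 + 16 + 1 + 2 = 28

28


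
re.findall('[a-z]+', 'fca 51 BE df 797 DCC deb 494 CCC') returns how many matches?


Pattern '[a-z]+' finds one or more lowercase letters.
Text: 'fca 51 BE df 797 DCC deb 494 CCC'
Scanning for matches:
  Match 1: 'fca'
  Match 2: 'df'
  Match 3: 'deb'
Total matches: 3

3


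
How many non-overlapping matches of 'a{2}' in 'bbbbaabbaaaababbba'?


Pattern 'a{2}' matches exactly 2 consecutive a's (greedy, non-overlapping).
String: 'bbbbaabbaaaababbba'
Scanning for runs of a's:
  Run at pos 4: 'aa' (length 2) -> 1 match(es)
  Run at pos 8: 'aaaa' (length 4) -> 2 match(es)
  Run at pos 13: 'a' (length 1) -> 0 match(es)
  Run at pos 17: 'a' (length 1) -> 0 match(es)
Matches found: ['aa', 'aa', 'aa']
Total: 3

3


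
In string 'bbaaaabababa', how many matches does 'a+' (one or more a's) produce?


Pattern 'a+' matches one or more consecutive a's.
String: 'bbaaaabababa'
Scanning for runs of a:
  Match 1: 'aaaa' (length 4)
  Match 2: 'a' (length 1)
  Match 3: 'a' (length 1)
  Match 4: 'a' (length 1)
Total matches: 4

4


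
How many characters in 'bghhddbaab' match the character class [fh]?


Character class [fh] matches any of: {f, h}
Scanning string 'bghhddbaab' character by character:
  pos 0: 'b' -> no
  pos 1: 'g' -> no
  pos 2: 'h' -> MATCH
  pos 3: 'h' -> MATCH
  pos 4: 'd' -> no
  pos 5: 'd' -> no
  pos 6: 'b' -> no
  pos 7: 'a' -> no
  pos 8: 'a' -> no
  pos 9: 'b' -> no
Total matches: 2

2


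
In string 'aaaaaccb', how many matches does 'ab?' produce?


Pattern 'ab?' matches 'a' optionally followed by 'b'.
String: 'aaaaaccb'
Scanning left to right for 'a' then checking next char:
  Match 1: 'a' (a not followed by b)
  Match 2: 'a' (a not followed by b)
  Match 3: 'a' (a not followed by b)
  Match 4: 'a' (a not followed by b)
  Match 5: 'a' (a not followed by b)
Total matches: 5

5


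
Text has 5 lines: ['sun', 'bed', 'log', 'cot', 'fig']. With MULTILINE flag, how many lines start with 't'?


With MULTILINE flag, ^ matches the start of each line.
Lines: ['sun', 'bed', 'log', 'cot', 'fig']
Checking which lines start with 't':
  Line 1: 'sun' -> no
  Line 2: 'bed' -> no
  Line 3: 'log' -> no
  Line 4: 'cot' -> no
  Line 5: 'fig' -> no
Matching lines: []
Count: 0

0


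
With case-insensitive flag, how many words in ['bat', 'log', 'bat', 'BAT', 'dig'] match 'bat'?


Case-insensitive matching: compare each word's lowercase form to 'bat'.
  'bat' -> lower='bat' -> MATCH
  'log' -> lower='log' -> no
  'bat' -> lower='bat' -> MATCH
  'BAT' -> lower='bat' -> MATCH
  'dig' -> lower='dig' -> no
Matches: ['bat', 'bat', 'BAT']
Count: 3

3


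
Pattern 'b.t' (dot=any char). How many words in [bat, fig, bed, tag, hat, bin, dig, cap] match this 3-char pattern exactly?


Pattern 'b.t' means: starts with 'b', any single char, ends with 't'.
Checking each word (must be exactly 3 chars):
  'bat' (len=3): MATCH
  'fig' (len=3): no
  'bed' (len=3): no
  'tag' (len=3): no
  'hat' (len=3): no
  'bin' (len=3): no
  'dig' (len=3): no
  'cap' (len=3): no
Matching words: ['bat']
Total: 1

1


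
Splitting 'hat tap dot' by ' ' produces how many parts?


Splitting by ' ' breaks the string at each occurrence of the separator.
Text: 'hat tap dot'
Parts after split:
  Part 1: 'hat'
  Part 2: 'tap'
  Part 3: 'dot'
Total parts: 3

3


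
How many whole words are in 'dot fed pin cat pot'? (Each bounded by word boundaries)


Word boundaries (\b) mark the start/end of each word.
Text: 'dot fed pin cat pot'
Splitting by whitespace:
  Word 1: 'dot'
  Word 2: 'fed'
  Word 3: 'pin'
  Word 4: 'cat'
  Word 5: 'pot'
Total whole words: 5

5


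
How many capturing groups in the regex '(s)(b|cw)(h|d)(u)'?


To count capturing groups, count each '(' that starts a group.
Pattern: '(s)(b|cw)(h|d)(u)'
Walking through the pattern:
  Position 0: '(' -> group #1
  Position 3: '(' -> group #2
  Position 9: '(' -> group #3
  Position 14: '(' -> group #4
Total capturing groups: 4

4


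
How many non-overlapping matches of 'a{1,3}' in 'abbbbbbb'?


Pattern 'a{1,3}' matches between 1 and 3 consecutive a's (greedy).
String: 'abbbbbbb'
Finding runs of a's and applying greedy matching:
  Run at pos 0: 'a' (length 1)
Matches: ['a']
Count: 1

1


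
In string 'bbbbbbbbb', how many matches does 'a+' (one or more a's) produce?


Pattern 'a+' matches one or more consecutive a's.
String: 'bbbbbbbbb'
Scanning for runs of a:
Total matches: 0

0


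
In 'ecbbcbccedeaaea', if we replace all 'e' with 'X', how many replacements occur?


re.sub('e', 'X', text) replaces every occurrence of 'e' with 'X'.
Text: 'ecbbcbccedeaaea'
Scanning for 'e':
  pos 0: 'e' -> replacement #1
  pos 8: 'e' -> replacement #2
  pos 10: 'e' -> replacement #3
  pos 13: 'e' -> replacement #4
Total replacements: 4

4


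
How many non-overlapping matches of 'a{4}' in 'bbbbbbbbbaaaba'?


Pattern 'a{4}' matches exactly 4 consecutive a's (greedy, non-overlapping).
String: 'bbbbbbbbbaaaba'
Scanning for runs of a's:
  Run at pos 9: 'aaa' (length 3) -> 0 match(es)
  Run at pos 13: 'a' (length 1) -> 0 match(es)
Matches found: []
Total: 0

0


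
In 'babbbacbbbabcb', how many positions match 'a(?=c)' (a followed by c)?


Lookahead 'a(?=c)' matches 'a' only when followed by 'c'.
String: 'babbbacbbbabcb'
Checking each position where char is 'a':
  pos 1: 'a' -> no (next='b')
  pos 5: 'a' -> MATCH (next='c')
  pos 10: 'a' -> no (next='b')
Matching positions: [5]
Count: 1

1


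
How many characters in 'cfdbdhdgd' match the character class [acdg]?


Character class [acdg] matches any of: {a, c, d, g}
Scanning string 'cfdbdhdgd' character by character:
  pos 0: 'c' -> MATCH
  pos 1: 'f' -> no
  pos 2: 'd' -> MATCH
  pos 3: 'b' -> no
  pos 4: 'd' -> MATCH
  pos 5: 'h' -> no
  pos 6: 'd' -> MATCH
  pos 7: 'g' -> MATCH
  pos 8: 'd' -> MATCH
Total matches: 6

6


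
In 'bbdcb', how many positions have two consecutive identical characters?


Looking for consecutive identical characters in 'bbdcb':
  pos 0-1: 'b' vs 'b' -> MATCH ('bb')
  pos 1-2: 'b' vs 'd' -> different
  pos 2-3: 'd' vs 'c' -> different
  pos 3-4: 'c' vs 'b' -> different
Consecutive identical pairs: ['bb']
Count: 1

1


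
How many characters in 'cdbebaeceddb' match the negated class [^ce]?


Negated class [^ce] matches any char NOT in {c, e}
Scanning 'cdbebaeceddb':
  pos 0: 'c' -> no (excluded)
  pos 1: 'd' -> MATCH
  pos 2: 'b' -> MATCH
  pos 3: 'e' -> no (excluded)
  pos 4: 'b' -> MATCH
  pos 5: 'a' -> MATCH
  pos 6: 'e' -> no (excluded)
  pos 7: 'c' -> no (excluded)
  pos 8: 'e' -> no (excluded)
  pos 9: 'd' -> MATCH
  pos 10: 'd' -> MATCH
  pos 11: 'b' -> MATCH
Total matches: 7

7


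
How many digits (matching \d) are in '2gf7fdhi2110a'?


\d matches any digit 0-9.
Scanning '2gf7fdhi2110a':
  pos 0: '2' -> DIGIT
  pos 3: '7' -> DIGIT
  pos 8: '2' -> DIGIT
  pos 9: '1' -> DIGIT
  pos 10: '1' -> DIGIT
  pos 11: '0' -> DIGIT
Digits found: ['2', '7', '2', '1', '1', '0']
Total: 6

6


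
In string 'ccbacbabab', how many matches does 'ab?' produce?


Pattern 'ab?' matches 'a' optionally followed by 'b'.
String: 'ccbacbabab'
Scanning left to right for 'a' then checking next char:
  Match 1: 'a' (a not followed by b)
  Match 2: 'ab' (a followed by b)
  Match 3: 'ab' (a followed by b)
Total matches: 3

3


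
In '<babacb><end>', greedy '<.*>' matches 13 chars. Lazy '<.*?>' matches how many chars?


Greedy '<.*>' tries to match as MUCH as possible.
Lazy '<.*?>' tries to match as LITTLE as possible.

String: '<babacb><end>'
Greedy '<.*>' starts at first '<' and extends to the LAST '>': '<babacb><end>' (13 chars)
Lazy '<.*?>' starts at first '<' and stops at the FIRST '>': '<babacb>' (8 chars)

8


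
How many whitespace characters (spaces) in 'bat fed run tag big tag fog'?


\s matches whitespace characters (spaces, tabs, etc.).
Text: 'bat fed run tag big tag fog'
This text has 7 words separated by spaces.
Number of spaces = number of words - 1 = 7 - 1 = 6

6


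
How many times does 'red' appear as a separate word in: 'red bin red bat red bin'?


Scanning each word for exact match 'red':
  Word 1: 'red' -> MATCH
  Word 2: 'bin' -> no
  Word 3: 'red' -> MATCH
  Word 4: 'bat' -> no
  Word 5: 'red' -> MATCH
  Word 6: 'bin' -> no
Total matches: 3

3


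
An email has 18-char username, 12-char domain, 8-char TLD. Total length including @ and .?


An email address has format: username@domain.tld
Username length: 18
'@' character: 1
Domain length: 12
'.' character: 1
TLD length: 8
Total = 18 + 1 + 12 + 1 + 8 = 40

40


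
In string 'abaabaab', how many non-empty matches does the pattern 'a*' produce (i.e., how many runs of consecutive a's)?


Pattern 'a*' matches zero or more a's. We want non-empty runs of consecutive a's.
String: 'abaabaab'
Walking through the string to find runs of a's:
  Run 1: positions 0-0 -> 'a'
  Run 2: positions 2-3 -> 'aa'
  Run 3: positions 5-6 -> 'aa'
Non-empty runs found: ['a', 'aa', 'aa']
Count: 3

3


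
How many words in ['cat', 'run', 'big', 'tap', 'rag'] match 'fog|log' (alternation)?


Alternation 'fog|log' matches either 'fog' or 'log'.
Checking each word:
  'cat' -> no
  'run' -> no
  'big' -> no
  'tap' -> no
  'rag' -> no
Matches: []
Count: 0

0


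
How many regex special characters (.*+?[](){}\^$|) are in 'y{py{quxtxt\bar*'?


Regex special characters are: . * + ? [ ] ( ) { } \ ^ $ |
Scanning 'y{py{quxtxt\bar*':
  pos 1: '{' -> SPECIAL
  pos 4: '{' -> SPECIAL
  pos 11: '\' -> SPECIAL
  pos 15: '*' -> SPECIAL
Special chars found: ['{', '{', '\\', '*']
Total: 4

4


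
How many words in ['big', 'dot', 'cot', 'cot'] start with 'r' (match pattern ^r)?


Pattern ^r anchors to start of word. Check which words begin with 'r':
  'big' -> no
  'dot' -> no
  'cot' -> no
  'cot' -> no
Matching words: []
Count: 0

0


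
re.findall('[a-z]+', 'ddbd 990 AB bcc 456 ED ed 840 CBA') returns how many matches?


Pattern '[a-z]+' finds one or more lowercase letters.
Text: 'ddbd 990 AB bcc 456 ED ed 840 CBA'
Scanning for matches:
  Match 1: 'ddbd'
  Match 2: 'bcc'
  Match 3: 'ed'
Total matches: 3

3


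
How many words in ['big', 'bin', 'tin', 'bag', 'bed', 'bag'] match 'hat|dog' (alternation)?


Alternation 'hat|dog' matches either 'hat' or 'dog'.
Checking each word:
  'big' -> no
  'bin' -> no
  'tin' -> no
  'bag' -> no
  'bed' -> no
  'bag' -> no
Matches: []
Count: 0

0


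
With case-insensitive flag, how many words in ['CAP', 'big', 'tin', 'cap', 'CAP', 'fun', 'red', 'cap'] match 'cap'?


Case-insensitive matching: compare each word's lowercase form to 'cap'.
  'CAP' -> lower='cap' -> MATCH
  'big' -> lower='big' -> no
  'tin' -> lower='tin' -> no
  'cap' -> lower='cap' -> MATCH
  'CAP' -> lower='cap' -> MATCH
  'fun' -> lower='fun' -> no
  'red' -> lower='red' -> no
  'cap' -> lower='cap' -> MATCH
Matches: ['CAP', 'cap', 'CAP', 'cap']
Count: 4

4


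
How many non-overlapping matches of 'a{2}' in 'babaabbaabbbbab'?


Pattern 'a{2}' matches exactly 2 consecutive a's (greedy, non-overlapping).
String: 'babaabbaabbbbab'
Scanning for runs of a's:
  Run at pos 1: 'a' (length 1) -> 0 match(es)
  Run at pos 3: 'aa' (length 2) -> 1 match(es)
  Run at pos 7: 'aa' (length 2) -> 1 match(es)
  Run at pos 13: 'a' (length 1) -> 0 match(es)
Matches found: ['aa', 'aa']
Total: 2

2


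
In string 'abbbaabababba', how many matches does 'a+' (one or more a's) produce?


Pattern 'a+' matches one or more consecutive a's.
String: 'abbbaabababba'
Scanning for runs of a:
  Match 1: 'a' (length 1)
  Match 2: 'aa' (length 2)
  Match 3: 'a' (length 1)
  Match 4: 'a' (length 1)
  Match 5: 'a' (length 1)
Total matches: 5

5


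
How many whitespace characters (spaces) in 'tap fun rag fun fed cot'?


\s matches whitespace characters (spaces, tabs, etc.).
Text: 'tap fun rag fun fed cot'
This text has 6 words separated by spaces.
Number of spaces = number of words - 1 = 6 - 1 = 5

5


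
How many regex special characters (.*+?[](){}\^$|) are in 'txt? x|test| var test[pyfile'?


Regex special characters are: . * + ? [ ] ( ) { } \ ^ $ |
Scanning 'txt? x|test| var test[pyfile':
  pos 3: '?' -> SPECIAL
  pos 6: '|' -> SPECIAL
  pos 11: '|' -> SPECIAL
  pos 21: '[' -> SPECIAL
Special chars found: ['?', '|', '|', '[']
Total: 4

4


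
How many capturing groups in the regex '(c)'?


To count capturing groups, count each '(' that starts a group.
Pattern: '(c)'
Walking through the pattern:
  Position 0: '(' -> group #1
Total capturing groups: 1

1


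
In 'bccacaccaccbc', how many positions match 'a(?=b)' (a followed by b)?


Lookahead 'a(?=b)' matches 'a' only when followed by 'b'.
String: 'bccacaccaccbc'
Checking each position where char is 'a':
  pos 3: 'a' -> no (next='c')
  pos 5: 'a' -> no (next='c')
  pos 8: 'a' -> no (next='c')
Matching positions: []
Count: 0

0


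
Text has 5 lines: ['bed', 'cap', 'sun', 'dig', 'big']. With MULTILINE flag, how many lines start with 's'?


With MULTILINE flag, ^ matches the start of each line.
Lines: ['bed', 'cap', 'sun', 'dig', 'big']
Checking which lines start with 's':
  Line 1: 'bed' -> no
  Line 2: 'cap' -> no
  Line 3: 'sun' -> MATCH
  Line 4: 'dig' -> no
  Line 5: 'big' -> no
Matching lines: ['sun']
Count: 1

1


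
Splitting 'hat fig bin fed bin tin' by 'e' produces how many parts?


Splitting by 'e' breaks the string at each occurrence of the separator.
Text: 'hat fig bin fed bin tin'
Parts after split:
  Part 1: 'hat fig bin f'
  Part 2: 'd bin tin'
Total parts: 2

2


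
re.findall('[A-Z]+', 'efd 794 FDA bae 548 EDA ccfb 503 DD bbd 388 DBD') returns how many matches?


Pattern '[A-Z]+' finds one or more uppercase letters.
Text: 'efd 794 FDA bae 548 EDA ccfb 503 DD bbd 388 DBD'
Scanning for matches:
  Match 1: 'FDA'
  Match 2: 'EDA'
  Match 3: 'DD'
  Match 4: 'DBD'
Total matches: 4

4


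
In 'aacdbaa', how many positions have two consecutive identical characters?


Looking for consecutive identical characters in 'aacdbaa':
  pos 0-1: 'a' vs 'a' -> MATCH ('aa')
  pos 1-2: 'a' vs 'c' -> different
  pos 2-3: 'c' vs 'd' -> different
  pos 3-4: 'd' vs 'b' -> different
  pos 4-5: 'b' vs 'a' -> different
  pos 5-6: 'a' vs 'a' -> MATCH ('aa')
Consecutive identical pairs: ['aa', 'aa']
Count: 2

2


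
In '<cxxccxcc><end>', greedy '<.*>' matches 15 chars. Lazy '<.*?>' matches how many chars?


Greedy '<.*>' tries to match as MUCH as possible.
Lazy '<.*?>' tries to match as LITTLE as possible.

String: '<cxxccxcc><end>'
Greedy '<.*>' starts at first '<' and extends to the LAST '>': '<cxxccxcc><end>' (15 chars)
Lazy '<.*?>' starts at first '<' and stops at the FIRST '>': '<cxxccxcc>' (10 chars)

10


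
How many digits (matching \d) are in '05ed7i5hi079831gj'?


\d matches any digit 0-9.
Scanning '05ed7i5hi079831gj':
  pos 0: '0' -> DIGIT
  pos 1: '5' -> DIGIT
  pos 4: '7' -> DIGIT
  pos 6: '5' -> DIGIT
  pos 9: '0' -> DIGIT
  pos 10: '7' -> DIGIT
  pos 11: '9' -> DIGIT
  pos 12: '8' -> DIGIT
  pos 13: '3' -> DIGIT
  pos 14: '1' -> DIGIT
Digits found: ['0', '5', '7', '5', '0', '7', '9', '8', '3', '1']
Total: 10

10


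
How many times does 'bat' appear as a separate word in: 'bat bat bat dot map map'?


Scanning each word for exact match 'bat':
  Word 1: 'bat' -> MATCH
  Word 2: 'bat' -> MATCH
  Word 3: 'bat' -> MATCH
  Word 4: 'dot' -> no
  Word 5: 'map' -> no
  Word 6: 'map' -> no
Total matches: 3

3


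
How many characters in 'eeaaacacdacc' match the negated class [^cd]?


Negated class [^cd] matches any char NOT in {c, d}
Scanning 'eeaaacacdacc':
  pos 0: 'e' -> MATCH
  pos 1: 'e' -> MATCH
  pos 2: 'a' -> MATCH
  pos 3: 'a' -> MATCH
  pos 4: 'a' -> MATCH
  pos 5: 'c' -> no (excluded)
  pos 6: 'a' -> MATCH
  pos 7: 'c' -> no (excluded)
  pos 8: 'd' -> no (excluded)
  pos 9: 'a' -> MATCH
  pos 10: 'c' -> no (excluded)
  pos 11: 'c' -> no (excluded)
Total matches: 7

7


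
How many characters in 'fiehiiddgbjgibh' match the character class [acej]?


Character class [acej] matches any of: {a, c, e, j}
Scanning string 'fiehiiddgbjgibh' character by character:
  pos 0: 'f' -> no
  pos 1: 'i' -> no
  pos 2: 'e' -> MATCH
  pos 3: 'h' -> no
  pos 4: 'i' -> no
  pos 5: 'i' -> no
  pos 6: 'd' -> no
  pos 7: 'd' -> no
  pos 8: 'g' -> no
  pos 9: 'b' -> no
  pos 10: 'j' -> MATCH
  pos 11: 'g' -> no
  pos 12: 'i' -> no
  pos 13: 'b' -> no
  pos 14: 'h' -> no
Total matches: 2

2


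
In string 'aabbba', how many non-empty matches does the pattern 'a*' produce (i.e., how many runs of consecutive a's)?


Pattern 'a*' matches zero or more a's. We want non-empty runs of consecutive a's.
String: 'aabbba'
Walking through the string to find runs of a's:
  Run 1: positions 0-1 -> 'aa'
  Run 2: positions 5-5 -> 'a'
Non-empty runs found: ['aa', 'a']
Count: 2

2


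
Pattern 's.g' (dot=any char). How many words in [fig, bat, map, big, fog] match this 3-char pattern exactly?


Pattern 's.g' means: starts with 's', any single char, ends with 'g'.
Checking each word (must be exactly 3 chars):
  'fig' (len=3): no
  'bat' (len=3): no
  'map' (len=3): no
  'big' (len=3): no
  'fog' (len=3): no
Matching words: []
Total: 0

0


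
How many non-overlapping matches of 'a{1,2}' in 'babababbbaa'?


Pattern 'a{1,2}' matches between 1 and 2 consecutive a's (greedy).
String: 'babababbbaa'
Finding runs of a's and applying greedy matching:
  Run at pos 1: 'a' (length 1)
  Run at pos 3: 'a' (length 1)
  Run at pos 5: 'a' (length 1)
  Run at pos 9: 'aa' (length 2)
Matches: ['a', 'a', 'a', 'aa']
Count: 4

4


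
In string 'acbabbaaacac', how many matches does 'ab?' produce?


Pattern 'ab?' matches 'a' optionally followed by 'b'.
String: 'acbabbaaacac'
Scanning left to right for 'a' then checking next char:
  Match 1: 'a' (a not followed by b)
  Match 2: 'ab' (a followed by b)
  Match 3: 'a' (a not followed by b)
  Match 4: 'a' (a not followed by b)
  Match 5: 'a' (a not followed by b)
  Match 6: 'a' (a not followed by b)
Total matches: 6

6


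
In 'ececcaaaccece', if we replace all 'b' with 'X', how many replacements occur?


re.sub('b', 'X', text) replaces every occurrence of 'b' with 'X'.
Text: 'ececcaaaccece'
Scanning for 'b':
Total replacements: 0

0


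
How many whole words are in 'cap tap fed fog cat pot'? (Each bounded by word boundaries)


Word boundaries (\b) mark the start/end of each word.
Text: 'cap tap fed fog cat pot'
Splitting by whitespace:
  Word 1: 'cap'
  Word 2: 'tap'
  Word 3: 'fed'
  Word 4: 'fog'
  Word 5: 'cat'
  Word 6: 'pot'
Total whole words: 6

6


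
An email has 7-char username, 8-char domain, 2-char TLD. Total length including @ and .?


An email address has format: username@domain.tld
Username length: 7
'@' character: 1
Domain length: 8
'.' character: 1
TLD length: 2
Total = 7 + 1 + 8 + 1 + 2 = 19

19


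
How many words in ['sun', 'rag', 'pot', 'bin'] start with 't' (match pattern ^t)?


Pattern ^t anchors to start of word. Check which words begin with 't':
  'sun' -> no
  'rag' -> no
  'pot' -> no
  'bin' -> no
Matching words: []
Count: 0

0


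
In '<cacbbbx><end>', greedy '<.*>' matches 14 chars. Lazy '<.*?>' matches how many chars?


Greedy '<.*>' tries to match as MUCH as possible.
Lazy '<.*?>' tries to match as LITTLE as possible.

String: '<cacbbbx><end>'
Greedy '<.*>' starts at first '<' and extends to the LAST '>': '<cacbbbx><end>' (14 chars)
Lazy '<.*?>' starts at first '<' and stops at the FIRST '>': '<cacbbbx>' (9 chars)

9


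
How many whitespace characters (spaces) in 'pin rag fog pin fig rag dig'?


\s matches whitespace characters (spaces, tabs, etc.).
Text: 'pin rag fog pin fig rag dig'
This text has 7 words separated by spaces.
Number of spaces = number of words - 1 = 7 - 1 = 6

6


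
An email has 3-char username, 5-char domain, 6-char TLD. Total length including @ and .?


An email address has format: username@domain.tld
Username length: 3
'@' character: 1
Domain length: 5
'.' character: 1
TLD length: 6
Total = 3 + 1 + 5 + 1 + 6 = 16

16


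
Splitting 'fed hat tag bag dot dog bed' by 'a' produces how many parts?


Splitting by 'a' breaks the string at each occurrence of the separator.
Text: 'fed hat tag bag dot dog bed'
Parts after split:
  Part 1: 'fed h'
  Part 2: 't t'
  Part 3: 'g b'
  Part 4: 'g dot dog bed'
Total parts: 4

4


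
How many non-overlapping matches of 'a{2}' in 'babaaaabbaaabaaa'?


Pattern 'a{2}' matches exactly 2 consecutive a's (greedy, non-overlapping).
String: 'babaaaabbaaabaaa'
Scanning for runs of a's:
  Run at pos 1: 'a' (length 1) -> 0 match(es)
  Run at pos 3: 'aaaa' (length 4) -> 2 match(es)
  Run at pos 9: 'aaa' (length 3) -> 1 match(es)
  Run at pos 13: 'aaa' (length 3) -> 1 match(es)
Matches found: ['aa', 'aa', 'aa', 'aa']
Total: 4

4


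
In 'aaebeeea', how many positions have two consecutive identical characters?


Looking for consecutive identical characters in 'aaebeeea':
  pos 0-1: 'a' vs 'a' -> MATCH ('aa')
  pos 1-2: 'a' vs 'e' -> different
  pos 2-3: 'e' vs 'b' -> different
  pos 3-4: 'b' vs 'e' -> different
  pos 4-5: 'e' vs 'e' -> MATCH ('ee')
  pos 5-6: 'e' vs 'e' -> MATCH ('ee')
  pos 6-7: 'e' vs 'a' -> different
Consecutive identical pairs: ['aa', 'ee', 'ee']
Count: 3

3


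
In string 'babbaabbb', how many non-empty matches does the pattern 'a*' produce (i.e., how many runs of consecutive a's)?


Pattern 'a*' matches zero or more a's. We want non-empty runs of consecutive a's.
String: 'babbaabbb'
Walking through the string to find runs of a's:
  Run 1: positions 1-1 -> 'a'
  Run 2: positions 4-5 -> 'aa'
Non-empty runs found: ['a', 'aa']
Count: 2

2


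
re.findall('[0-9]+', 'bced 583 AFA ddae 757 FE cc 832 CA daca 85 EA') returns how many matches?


Pattern '[0-9]+' finds one or more digits.
Text: 'bced 583 AFA ddae 757 FE cc 832 CA daca 85 EA'
Scanning for matches:
  Match 1: '583'
  Match 2: '757'
  Match 3: '832'
  Match 4: '85'
Total matches: 4

4


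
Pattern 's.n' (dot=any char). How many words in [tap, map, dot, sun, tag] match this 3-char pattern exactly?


Pattern 's.n' means: starts with 's', any single char, ends with 'n'.
Checking each word (must be exactly 3 chars):
  'tap' (len=3): no
  'map' (len=3): no
  'dot' (len=3): no
  'sun' (len=3): MATCH
  'tag' (len=3): no
Matching words: ['sun']
Total: 1

1


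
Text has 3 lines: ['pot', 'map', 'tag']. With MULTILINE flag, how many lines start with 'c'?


With MULTILINE flag, ^ matches the start of each line.
Lines: ['pot', 'map', 'tag']
Checking which lines start with 'c':
  Line 1: 'pot' -> no
  Line 2: 'map' -> no
  Line 3: 'tag' -> no
Matching lines: []
Count: 0

0


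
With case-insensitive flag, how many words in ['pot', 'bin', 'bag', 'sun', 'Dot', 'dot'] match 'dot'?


Case-insensitive matching: compare each word's lowercase form to 'dot'.
  'pot' -> lower='pot' -> no
  'bin' -> lower='bin' -> no
  'bag' -> lower='bag' -> no
  'sun' -> lower='sun' -> no
  'Dot' -> lower='dot' -> MATCH
  'dot' -> lower='dot' -> MATCH
Matches: ['Dot', 'dot']
Count: 2

2


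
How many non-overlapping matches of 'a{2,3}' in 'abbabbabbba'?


Pattern 'a{2,3}' matches between 2 and 3 consecutive a's (greedy).
String: 'abbabbabbba'
Finding runs of a's and applying greedy matching:
  Run at pos 0: 'a' (length 1)
  Run at pos 3: 'a' (length 1)
  Run at pos 6: 'a' (length 1)
  Run at pos 10: 'a' (length 1)
Matches: []
Count: 0

0


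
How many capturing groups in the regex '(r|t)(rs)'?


To count capturing groups, count each '(' that starts a group.
Pattern: '(r|t)(rs)'
Walking through the pattern:
  Position 0: '(' -> group #1
  Position 5: '(' -> group #2
Total capturing groups: 2

2


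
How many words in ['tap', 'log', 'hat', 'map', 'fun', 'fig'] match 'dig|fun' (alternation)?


Alternation 'dig|fun' matches either 'dig' or 'fun'.
Checking each word:
  'tap' -> no
  'log' -> no
  'hat' -> no
  'map' -> no
  'fun' -> MATCH
  'fig' -> no
Matches: ['fun']
Count: 1

1


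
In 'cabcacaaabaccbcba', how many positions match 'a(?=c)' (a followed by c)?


Lookahead 'a(?=c)' matches 'a' only when followed by 'c'.
String: 'cabcacaaabaccbcba'
Checking each position where char is 'a':
  pos 1: 'a' -> no (next='b')
  pos 4: 'a' -> MATCH (next='c')
  pos 6: 'a' -> no (next='a')
  pos 7: 'a' -> no (next='a')
  pos 8: 'a' -> no (next='b')
  pos 10: 'a' -> MATCH (next='c')
Matching positions: [4, 10]
Count: 2

2


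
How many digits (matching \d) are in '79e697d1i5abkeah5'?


\d matches any digit 0-9.
Scanning '79e697d1i5abkeah5':
  pos 0: '7' -> DIGIT
  pos 1: '9' -> DIGIT
  pos 3: '6' -> DIGIT
  pos 4: '9' -> DIGIT
  pos 5: '7' -> DIGIT
  pos 7: '1' -> DIGIT
  pos 9: '5' -> DIGIT
  pos 16: '5' -> DIGIT
Digits found: ['7', '9', '6', '9', '7', '1', '5', '5']
Total: 8

8


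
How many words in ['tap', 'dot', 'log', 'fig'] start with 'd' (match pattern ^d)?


Pattern ^d anchors to start of word. Check which words begin with 'd':
  'tap' -> no
  'dot' -> MATCH (starts with 'd')
  'log' -> no
  'fig' -> no
Matching words: ['dot']
Count: 1

1


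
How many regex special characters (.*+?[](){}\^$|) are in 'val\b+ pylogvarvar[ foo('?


Regex special characters are: . * + ? [ ] ( ) { } \ ^ $ |
Scanning 'val\b+ pylogvarvar[ foo(':
  pos 3: '\' -> SPECIAL
  pos 5: '+' -> SPECIAL
  pos 18: '[' -> SPECIAL
  pos 23: '(' -> SPECIAL
Special chars found: ['\\', '+', '[', '(']
Total: 4

4


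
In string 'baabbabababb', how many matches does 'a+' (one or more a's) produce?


Pattern 'a+' matches one or more consecutive a's.
String: 'baabbabababb'
Scanning for runs of a:
  Match 1: 'aa' (length 2)
  Match 2: 'a' (length 1)
  Match 3: 'a' (length 1)
  Match 4: 'a' (length 1)
Total matches: 4

4


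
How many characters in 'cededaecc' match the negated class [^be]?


Negated class [^be] matches any char NOT in {b, e}
Scanning 'cededaecc':
  pos 0: 'c' -> MATCH
  pos 1: 'e' -> no (excluded)
  pos 2: 'd' -> MATCH
  pos 3: 'e' -> no (excluded)
  pos 4: 'd' -> MATCH
  pos 5: 'a' -> MATCH
  pos 6: 'e' -> no (excluded)
  pos 7: 'c' -> MATCH
  pos 8: 'c' -> MATCH
Total matches: 6

6


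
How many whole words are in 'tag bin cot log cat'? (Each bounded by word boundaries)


Word boundaries (\b) mark the start/end of each word.
Text: 'tag bin cot log cat'
Splitting by whitespace:
  Word 1: 'tag'
  Word 2: 'bin'
  Word 3: 'cot'
  Word 4: 'log'
  Word 5: 'cat'
Total whole words: 5

5


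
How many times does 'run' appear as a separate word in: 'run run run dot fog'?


Scanning each word for exact match 'run':
  Word 1: 'run' -> MATCH
  Word 2: 'run' -> MATCH
  Word 3: 'run' -> MATCH
  Word 4: 'dot' -> no
  Word 5: 'fog' -> no
Total matches: 3

3


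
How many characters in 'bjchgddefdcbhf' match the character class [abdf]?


Character class [abdf] matches any of: {a, b, d, f}
Scanning string 'bjchgddefdcbhf' character by character:
  pos 0: 'b' -> MATCH
  pos 1: 'j' -> no
  pos 2: 'c' -> no
  pos 3: 'h' -> no
  pos 4: 'g' -> no
  pos 5: 'd' -> MATCH
  pos 6: 'd' -> MATCH
  pos 7: 'e' -> no
  pos 8: 'f' -> MATCH
  pos 9: 'd' -> MATCH
  pos 10: 'c' -> no
  pos 11: 'b' -> MATCH
  pos 12: 'h' -> no
  pos 13: 'f' -> MATCH
Total matches: 7

7


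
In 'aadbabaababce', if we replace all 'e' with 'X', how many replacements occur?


re.sub('e', 'X', text) replaces every occurrence of 'e' with 'X'.
Text: 'aadbabaababce'
Scanning for 'e':
  pos 12: 'e' -> replacement #1
Total replacements: 1

1


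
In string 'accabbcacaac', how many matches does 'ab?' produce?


Pattern 'ab?' matches 'a' optionally followed by 'b'.
String: 'accabbcacaac'
Scanning left to right for 'a' then checking next char:
  Match 1: 'a' (a not followed by b)
  Match 2: 'ab' (a followed by b)
  Match 3: 'a' (a not followed by b)
  Match 4: 'a' (a not followed by b)
  Match 5: 'a' (a not followed by b)
Total matches: 5

5


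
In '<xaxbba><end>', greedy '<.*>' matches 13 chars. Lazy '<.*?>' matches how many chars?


Greedy '<.*>' tries to match as MUCH as possible.
Lazy '<.*?>' tries to match as LITTLE as possible.

String: '<xaxbba><end>'
Greedy '<.*>' starts at first '<' and extends to the LAST '>': '<xaxbba><end>' (13 chars)
Lazy '<.*?>' starts at first '<' and stops at the FIRST '>': '<xaxbba>' (8 chars)

8


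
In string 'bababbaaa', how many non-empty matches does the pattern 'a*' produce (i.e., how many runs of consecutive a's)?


Pattern 'a*' matches zero or more a's. We want non-empty runs of consecutive a's.
String: 'bababbaaa'
Walking through the string to find runs of a's:
  Run 1: positions 1-1 -> 'a'
  Run 2: positions 3-3 -> 'a'
  Run 3: positions 6-8 -> 'aaa'
Non-empty runs found: ['a', 'a', 'aaa']
Count: 3

3


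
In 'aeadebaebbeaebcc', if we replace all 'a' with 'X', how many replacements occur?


re.sub('a', 'X', text) replaces every occurrence of 'a' with 'X'.
Text: 'aeadebaebbeaebcc'
Scanning for 'a':
  pos 0: 'a' -> replacement #1
  pos 2: 'a' -> replacement #2
  pos 6: 'a' -> replacement #3
  pos 11: 'a' -> replacement #4
Total replacements: 4

4


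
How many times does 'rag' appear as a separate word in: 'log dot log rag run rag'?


Scanning each word for exact match 'rag':
  Word 1: 'log' -> no
  Word 2: 'dot' -> no
  Word 3: 'log' -> no
  Word 4: 'rag' -> MATCH
  Word 5: 'run' -> no
  Word 6: 'rag' -> MATCH
Total matches: 2

2


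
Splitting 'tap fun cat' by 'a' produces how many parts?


Splitting by 'a' breaks the string at each occurrence of the separator.
Text: 'tap fun cat'
Parts after split:
  Part 1: 't'
  Part 2: 'p fun c'
  Part 3: 't'
Total parts: 3

3


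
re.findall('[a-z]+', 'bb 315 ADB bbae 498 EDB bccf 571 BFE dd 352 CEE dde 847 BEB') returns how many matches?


Pattern '[a-z]+' finds one or more lowercase letters.
Text: 'bb 315 ADB bbae 498 EDB bccf 571 BFE dd 352 CEE dde 847 BEB'
Scanning for matches:
  Match 1: 'bb'
  Match 2: 'bbae'
  Match 3: 'bccf'
  Match 4: 'dd'
  Match 5: 'dde'
Total matches: 5

5


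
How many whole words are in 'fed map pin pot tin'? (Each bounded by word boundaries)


Word boundaries (\b) mark the start/end of each word.
Text: 'fed map pin pot tin'
Splitting by whitespace:
  Word 1: 'fed'
  Word 2: 'map'
  Word 3: 'pin'
  Word 4: 'pot'
  Word 5: 'tin'
Total whole words: 5

5


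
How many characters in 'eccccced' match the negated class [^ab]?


Negated class [^ab] matches any char NOT in {a, b}
Scanning 'eccccced':
  pos 0: 'e' -> MATCH
  pos 1: 'c' -> MATCH
  pos 2: 'c' -> MATCH
  pos 3: 'c' -> MATCH
  pos 4: 'c' -> MATCH
  pos 5: 'c' -> MATCH
  pos 6: 'e' -> MATCH
  pos 7: 'd' -> MATCH
Total matches: 8

8


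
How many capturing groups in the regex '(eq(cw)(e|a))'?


To count capturing groups, count each '(' that starts a group.
Pattern: '(eq(cw)(e|a))'
Walking through the pattern:
  Position 0: '(' -> group #1
  Position 3: '(' -> group #2
  Position 7: '(' -> group #3
Total capturing groups: 3

3


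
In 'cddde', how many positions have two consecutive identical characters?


Looking for consecutive identical characters in 'cddde':
  pos 0-1: 'c' vs 'd' -> different
  pos 1-2: 'd' vs 'd' -> MATCH ('dd')
  pos 2-3: 'd' vs 'd' -> MATCH ('dd')
  pos 3-4: 'd' vs 'e' -> different
Consecutive identical pairs: ['dd', 'dd']
Count: 2

2


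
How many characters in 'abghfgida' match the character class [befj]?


Character class [befj] matches any of: {b, e, f, j}
Scanning string 'abghfgida' character by character:
  pos 0: 'a' -> no
  pos 1: 'b' -> MATCH
  pos 2: 'g' -> no
  pos 3: 'h' -> no
  pos 4: 'f' -> MATCH
  pos 5: 'g' -> no
  pos 6: 'i' -> no
  pos 7: 'd' -> no
  pos 8: 'a' -> no
Total matches: 2

2


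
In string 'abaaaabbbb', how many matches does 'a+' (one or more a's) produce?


Pattern 'a+' matches one or more consecutive a's.
String: 'abaaaabbbb'
Scanning for runs of a:
  Match 1: 'a' (length 1)
  Match 2: 'aaaa' (length 4)
Total matches: 2

2


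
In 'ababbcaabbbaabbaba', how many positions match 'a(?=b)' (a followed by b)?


Lookahead 'a(?=b)' matches 'a' only when followed by 'b'.
String: 'ababbcaabbbaabbaba'
Checking each position where char is 'a':
  pos 0: 'a' -> MATCH (next='b')
  pos 2: 'a' -> MATCH (next='b')
  pos 6: 'a' -> no (next='a')
  pos 7: 'a' -> MATCH (next='b')
  pos 11: 'a' -> no (next='a')
  pos 12: 'a' -> MATCH (next='b')
  pos 15: 'a' -> MATCH (next='b')
Matching positions: [0, 2, 7, 12, 15]
Count: 5

5


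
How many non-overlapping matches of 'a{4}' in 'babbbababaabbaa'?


Pattern 'a{4}' matches exactly 4 consecutive a's (greedy, non-overlapping).
String: 'babbbababaabbaa'
Scanning for runs of a's:
  Run at pos 1: 'a' (length 1) -> 0 match(es)
  Run at pos 5: 'a' (length 1) -> 0 match(es)
  Run at pos 7: 'a' (length 1) -> 0 match(es)
  Run at pos 9: 'aa' (length 2) -> 0 match(es)
  Run at pos 13: 'aa' (length 2) -> 0 match(es)
Matches found: []
Total: 0

0


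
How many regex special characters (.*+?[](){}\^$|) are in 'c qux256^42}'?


Regex special characters are: . * + ? [ ] ( ) { } \ ^ $ |
Scanning 'c qux256^42}':
  pos 8: '^' -> SPECIAL
  pos 11: '}' -> SPECIAL
Special chars found: ['^', '}']
Total: 2

2


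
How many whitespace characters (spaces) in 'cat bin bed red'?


\s matches whitespace characters (spaces, tabs, etc.).
Text: 'cat bin bed red'
This text has 4 words separated by spaces.
Number of spaces = number of words - 1 = 4 - 1 = 3

3


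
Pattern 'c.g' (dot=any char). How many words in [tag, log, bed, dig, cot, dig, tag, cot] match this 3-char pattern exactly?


Pattern 'c.g' means: starts with 'c', any single char, ends with 'g'.
Checking each word (must be exactly 3 chars):
  'tag' (len=3): no
  'log' (len=3): no
  'bed' (len=3): no
  'dig' (len=3): no
  'cot' (len=3): no
  'dig' (len=3): no
  'tag' (len=3): no
  'cot' (len=3): no
Matching words: []
Total: 0

0


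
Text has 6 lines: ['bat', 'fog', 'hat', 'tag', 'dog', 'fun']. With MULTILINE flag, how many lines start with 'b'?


With MULTILINE flag, ^ matches the start of each line.
Lines: ['bat', 'fog', 'hat', 'tag', 'dog', 'fun']
Checking which lines start with 'b':
  Line 1: 'bat' -> MATCH
  Line 2: 'fog' -> no
  Line 3: 'hat' -> no
  Line 4: 'tag' -> no
  Line 5: 'dog' -> no
  Line 6: 'fun' -> no
Matching lines: ['bat']
Count: 1

1


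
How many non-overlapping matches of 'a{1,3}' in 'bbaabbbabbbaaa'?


Pattern 'a{1,3}' matches between 1 and 3 consecutive a's (greedy).
String: 'bbaabbbabbbaaa'
Finding runs of a's and applying greedy matching:
  Run at pos 2: 'aa' (length 2)
  Run at pos 7: 'a' (length 1)
  Run at pos 11: 'aaa' (length 3)
Matches: ['aa', 'a', 'aaa']
Count: 3

3


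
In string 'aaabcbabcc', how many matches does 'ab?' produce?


Pattern 'ab?' matches 'a' optionally followed by 'b'.
String: 'aaabcbabcc'
Scanning left to right for 'a' then checking next char:
  Match 1: 'a' (a not followed by b)
  Match 2: 'a' (a not followed by b)
  Match 3: 'ab' (a followed by b)
  Match 4: 'ab' (a followed by b)
Total matches: 4

4


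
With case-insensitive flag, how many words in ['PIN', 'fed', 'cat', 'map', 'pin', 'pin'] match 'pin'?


Case-insensitive matching: compare each word's lowercase form to 'pin'.
  'PIN' -> lower='pin' -> MATCH
  'fed' -> lower='fed' -> no
  'cat' -> lower='cat' -> no
  'map' -> lower='map' -> no
  'pin' -> lower='pin' -> MATCH
  'pin' -> lower='pin' -> MATCH
Matches: ['PIN', 'pin', 'pin']
Count: 3

3


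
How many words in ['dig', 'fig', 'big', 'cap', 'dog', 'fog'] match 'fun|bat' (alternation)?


Alternation 'fun|bat' matches either 'fun' or 'bat'.
Checking each word:
  'dig' -> no
  'fig' -> no
  'big' -> no
  'cap' -> no
  'dog' -> no
  'fog' -> no
Matches: []
Count: 0

0


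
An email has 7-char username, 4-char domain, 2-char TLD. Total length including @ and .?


An email address has format: username@domain.tld
Username length: 7
'@' character: 1
Domain length: 4
'.' character: 1
TLD length: 2
Total = 7 + 1 + 4 + 1 + 2 = 15

15


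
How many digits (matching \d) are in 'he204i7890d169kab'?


\d matches any digit 0-9.
Scanning 'he204i7890d169kab':
  pos 2: '2' -> DIGIT
  pos 3: '0' -> DIGIT
  pos 4: '4' -> DIGIT
  pos 6: '7' -> DIGIT
  pos 7: '8' -> DIGIT
  pos 8: '9' -> DIGIT
  pos 9: '0' -> DIGIT
  pos 11: '1' -> DIGIT
  pos 12: '6' -> DIGIT
  pos 13: '9' -> DIGIT
Digits found: ['2', '0', '4', '7', '8', '9', '0', '1', '6', '9']
Total: 10

10


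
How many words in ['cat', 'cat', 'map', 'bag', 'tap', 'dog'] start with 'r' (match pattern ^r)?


Pattern ^r anchors to start of word. Check which words begin with 'r':
  'cat' -> no
  'cat' -> no
  'map' -> no
  'bag' -> no
  'tap' -> no
  'dog' -> no
Matching words: []
Count: 0

0


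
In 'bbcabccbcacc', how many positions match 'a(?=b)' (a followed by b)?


Lookahead 'a(?=b)' matches 'a' only when followed by 'b'.
String: 'bbcabccbcacc'
Checking each position where char is 'a':
  pos 3: 'a' -> MATCH (next='b')
  pos 9: 'a' -> no (next='c')
Matching positions: [3]
Count: 1

1


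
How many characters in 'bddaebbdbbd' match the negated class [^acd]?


Negated class [^acd] matches any char NOT in {a, c, d}
Scanning 'bddaebbdbbd':
  pos 0: 'b' -> MATCH
  pos 1: 'd' -> no (excluded)
  pos 2: 'd' -> no (excluded)
  pos 3: 'a' -> no (excluded)
  pos 4: 'e' -> MATCH
  pos 5: 'b' -> MATCH
  pos 6: 'b' -> MATCH
  pos 7: 'd' -> no (excluded)
  pos 8: 'b' -> MATCH
  pos 9: 'b' -> MATCH
  pos 10: 'd' -> no (excluded)
Total matches: 6

6
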